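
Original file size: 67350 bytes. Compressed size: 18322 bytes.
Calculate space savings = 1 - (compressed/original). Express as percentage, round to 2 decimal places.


ratio = compressed/original = 18322/67350 = 0.272042
savings = 1 - ratio = 1 - 0.272042 = 0.727958
as a percentage: 0.727958 * 100 = 72.8%

Space savings = 1 - 18322/67350 = 72.8%


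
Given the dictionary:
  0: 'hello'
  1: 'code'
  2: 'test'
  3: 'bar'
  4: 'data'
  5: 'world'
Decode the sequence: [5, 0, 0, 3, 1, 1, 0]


Look up each index in the dictionary:
  5 -> 'world'
  0 -> 'hello'
  0 -> 'hello'
  3 -> 'bar'
  1 -> 'code'
  1 -> 'code'
  0 -> 'hello'

Decoded: "world hello hello bar code code hello"


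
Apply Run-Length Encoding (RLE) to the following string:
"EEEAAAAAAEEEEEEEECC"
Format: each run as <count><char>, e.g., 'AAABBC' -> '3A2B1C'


Scanning runs left to right:
  i=0: run of 'E' x 3 -> '3E'
  i=3: run of 'A' x 6 -> '6A'
  i=9: run of 'E' x 8 -> '8E'
  i=17: run of 'C' x 2 -> '2C'

RLE = 3E6A8E2C


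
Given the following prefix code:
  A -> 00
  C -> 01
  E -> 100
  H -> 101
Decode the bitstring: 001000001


Decoding step by step:
Bits 00 -> A
Bits 100 -> E
Bits 00 -> A
Bits 01 -> C


Decoded message: AEAC


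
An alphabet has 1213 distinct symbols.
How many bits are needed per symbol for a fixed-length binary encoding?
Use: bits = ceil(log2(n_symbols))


log2(1213) = 10.2444
Bracket: 2^10 = 1024 < 1213 <= 2^11 = 2048
So ceil(log2(1213)) = 11

bits = ceil(log2(1213)) = ceil(10.2444) = 11 bits


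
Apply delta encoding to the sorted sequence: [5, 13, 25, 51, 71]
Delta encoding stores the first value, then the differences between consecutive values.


First value: 5
Deltas:
  13 - 5 = 8
  25 - 13 = 12
  51 - 25 = 26
  71 - 51 = 20


Delta encoded: [5, 8, 12, 26, 20]


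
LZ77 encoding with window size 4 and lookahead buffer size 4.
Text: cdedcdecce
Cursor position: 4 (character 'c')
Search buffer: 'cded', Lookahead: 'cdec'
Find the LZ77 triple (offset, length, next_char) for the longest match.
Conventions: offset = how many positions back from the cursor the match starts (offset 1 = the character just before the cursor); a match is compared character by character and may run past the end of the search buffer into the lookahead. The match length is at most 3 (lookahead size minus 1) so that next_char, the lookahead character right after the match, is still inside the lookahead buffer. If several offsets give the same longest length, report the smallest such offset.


Try each offset into the search buffer:
  offset=1 (pos 3, char 'd'): match length 0
  offset=2 (pos 2, char 'e'): match length 0
  offset=3 (pos 1, char 'd'): match length 0
  offset=4 (pos 0, char 'c'): match length 3
Longest match has length 3 at offset 4.
next_char = character at position 4 + 3 = 7 -> 'c'

Best match: offset=4, length=3 (matching 'cde' starting at position 0)
LZ77 triple: (4, 3, 'c')


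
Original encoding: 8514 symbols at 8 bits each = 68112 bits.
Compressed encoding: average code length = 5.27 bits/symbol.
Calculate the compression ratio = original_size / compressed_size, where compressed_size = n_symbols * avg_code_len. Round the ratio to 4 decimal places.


original_size = n_symbols * orig_bits = 8514 * 8 = 68112 bits
compressed_size = n_symbols * avg_code_len = 8514 * 5.27 = 44868.78 bits
ratio = original_size / compressed_size = 68112 / 44868.78 = 1.518

Compression ratio = 1.518


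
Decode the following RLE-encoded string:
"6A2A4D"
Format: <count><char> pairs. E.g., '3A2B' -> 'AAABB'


Expanding each <count><char> pair:
  6A -> 'AAAAAA'
  2A -> 'AA'
  4D -> 'DDDD'

Decoded = AAAAAAAADDDD


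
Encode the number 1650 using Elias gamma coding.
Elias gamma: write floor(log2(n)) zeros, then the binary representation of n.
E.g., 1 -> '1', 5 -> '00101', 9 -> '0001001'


num_bits = floor(log2(1650)) + 1 = 11
leading_zeros = num_bits - 1 = 10
binary(1650) = 11001110010

Elias gamma(1650) = '0000000000' + '11001110010' = 000000000011001110010 (21 bits)


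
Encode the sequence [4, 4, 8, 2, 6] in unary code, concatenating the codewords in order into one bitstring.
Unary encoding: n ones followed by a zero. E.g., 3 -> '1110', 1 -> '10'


Encode each number as n ones followed by a terminating 0:
  4 -> 11110 (5 bits)
  4 -> 11110 (5 bits)
  8 -> 111111110 (9 bits)
  2 -> 110 (3 bits)
  6 -> 1111110 (7 bits)
Total length = 5 + 5 + 9 + 3 + 7 = 29 bits.

Unary([4, 4, 8, 2, 6]) = 11110111101111111101101111110 (29 bits)


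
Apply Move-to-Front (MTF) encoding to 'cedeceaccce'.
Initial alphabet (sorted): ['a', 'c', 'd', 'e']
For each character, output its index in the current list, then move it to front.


MTF encoding:
'c': index 1 in ['a', 'c', 'd', 'e'] -> ['c', 'a', 'd', 'e']
'e': index 3 in ['c', 'a', 'd', 'e'] -> ['e', 'c', 'a', 'd']
'd': index 3 in ['e', 'c', 'a', 'd'] -> ['d', 'e', 'c', 'a']
'e': index 1 in ['d', 'e', 'c', 'a'] -> ['e', 'd', 'c', 'a']
'c': index 2 in ['e', 'd', 'c', 'a'] -> ['c', 'e', 'd', 'a']
'e': index 1 in ['c', 'e', 'd', 'a'] -> ['e', 'c', 'd', 'a']
'a': index 3 in ['e', 'c', 'd', 'a'] -> ['a', 'e', 'c', 'd']
'c': index 2 in ['a', 'e', 'c', 'd'] -> ['c', 'a', 'e', 'd']
'c': index 0 in ['c', 'a', 'e', 'd'] -> ['c', 'a', 'e', 'd']
'c': index 0 in ['c', 'a', 'e', 'd'] -> ['c', 'a', 'e', 'd']
'e': index 2 in ['c', 'a', 'e', 'd'] -> ['e', 'c', 'a', 'd']


Output: [1, 3, 3, 1, 2, 1, 3, 2, 0, 0, 2]


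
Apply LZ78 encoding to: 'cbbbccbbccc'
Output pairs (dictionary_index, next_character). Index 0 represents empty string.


LZ78 encoding steps:
Dictionary: {0: ''}
Step 1: w='' (idx 0), next='c' -> output (0, 'c'), add 'c' as idx 1
Step 2: w='' (idx 0), next='b' -> output (0, 'b'), add 'b' as idx 2
Step 3: w='b' (idx 2), next='b' -> output (2, 'b'), add 'bb' as idx 3
Step 4: w='c' (idx 1), next='c' -> output (1, 'c'), add 'cc' as idx 4
Step 5: w='bb' (idx 3), next='c' -> output (3, 'c'), add 'bbc' as idx 5
Step 6: w='cc' (idx 4), end of input -> output (4, '')


Encoded: [(0, 'c'), (0, 'b'), (2, 'b'), (1, 'c'), (3, 'c'), (4, '')]


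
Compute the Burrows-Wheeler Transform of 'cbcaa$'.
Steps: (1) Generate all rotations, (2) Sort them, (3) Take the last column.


Rotations (sorted):
  0: $cbcaa -> last char: a
  1: a$cbca -> last char: a
  2: aa$cbc -> last char: c
  3: bcaa$c -> last char: c
  4: caa$cb -> last char: b
  5: cbcaa$ -> last char: $


BWT = aaccb$


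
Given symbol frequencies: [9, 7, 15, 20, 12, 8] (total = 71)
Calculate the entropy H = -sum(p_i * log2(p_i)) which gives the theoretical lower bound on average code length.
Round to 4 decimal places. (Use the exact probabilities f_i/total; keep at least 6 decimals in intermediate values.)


Per-symbol terms -p_i * log2(p_i) with p_i = f_i/71:
  p = 9/71 = 0.126761: log2(p) = -2.979822, -p*log2(p) = 0.377724
  p = 7/71 = 0.098592: log2(p) = -3.342392, -p*log2(p) = 0.329532
  p = 15/71 = 0.211268: log2(p) = -2.242857, -p*log2(p) = 0.473843
  p = 20/71 = 0.281690: log2(p) = -1.827819, -p*log2(p) = 0.514879
  p = 12/71 = 0.169014: log2(p) = -2.564785, -p*log2(p) = 0.433485
  p = 8/71 = 0.112676: log2(p) = -3.149747, -p*log2(p) = 0.354901
H = 0.377724 + 0.329532 + 0.473843 + 0.514879 + 0.433485 + 0.354901 = 2.484364

H = 2.4844 bits/symbol


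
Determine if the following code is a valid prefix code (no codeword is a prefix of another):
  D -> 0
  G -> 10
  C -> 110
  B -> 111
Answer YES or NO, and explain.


Checking each pair (does one codeword prefix another?):
  D='0' vs G='10': no prefix
  D='0' vs C='110': no prefix
  D='0' vs B='111': no prefix
  G='10' vs D='0': no prefix
  G='10' vs C='110': no prefix
  G='10' vs B='111': no prefix
  C='110' vs D='0': no prefix
  C='110' vs G='10': no prefix
  C='110' vs B='111': no prefix
  B='111' vs D='0': no prefix
  B='111' vs G='10': no prefix
  B='111' vs C='110': no prefix
No violation found over all pairs.

YES -- this is a valid prefix code. No codeword is a prefix of any other codeword.


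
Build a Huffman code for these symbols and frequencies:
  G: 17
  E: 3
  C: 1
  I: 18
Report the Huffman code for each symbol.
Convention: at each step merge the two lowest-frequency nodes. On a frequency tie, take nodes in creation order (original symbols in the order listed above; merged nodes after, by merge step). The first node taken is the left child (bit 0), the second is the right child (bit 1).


Huffman tree construction:
Step 1: Merge C(1) + E(3) = 4
Step 2: Merge (C+E)(4) + G(17) = 21
Step 3: Merge I(18) + ((C+E)+G)(21) = 39
Read each symbol's code off the tree from the root (left child = 0, right child = 1).

Codes:
  G: 11 (length 2)
  E: 101 (length 3)
  C: 100 (length 3)
  I: 0 (length 1)
Average code length: 64/39 = 1.6410 bits/symbol


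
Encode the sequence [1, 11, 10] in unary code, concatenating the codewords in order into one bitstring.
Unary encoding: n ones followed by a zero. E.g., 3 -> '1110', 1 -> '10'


Encode each number as n ones followed by a terminating 0:
  1 -> 10 (2 bits)
  11 -> 111111111110 (12 bits)
  10 -> 11111111110 (11 bits)
Total length = 2 + 12 + 11 = 25 bits.

Unary([1, 11, 10]) = 1011111111111011111111110 (25 bits)


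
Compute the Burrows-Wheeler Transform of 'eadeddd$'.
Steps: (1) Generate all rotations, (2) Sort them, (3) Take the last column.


Rotations (sorted):
  0: $eadeddd -> last char: d
  1: adeddd$e -> last char: e
  2: d$eadedd -> last char: d
  3: dd$eaded -> last char: d
  4: ddd$eade -> last char: e
  5: deddd$ea -> last char: a
  6: eadeddd$ -> last char: $
  7: eddd$ead -> last char: d


BWT = deddea$d


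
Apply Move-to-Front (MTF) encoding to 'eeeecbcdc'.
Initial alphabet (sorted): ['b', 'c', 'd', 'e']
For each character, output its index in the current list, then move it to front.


MTF encoding:
'e': index 3 in ['b', 'c', 'd', 'e'] -> ['e', 'b', 'c', 'd']
'e': index 0 in ['e', 'b', 'c', 'd'] -> ['e', 'b', 'c', 'd']
'e': index 0 in ['e', 'b', 'c', 'd'] -> ['e', 'b', 'c', 'd']
'e': index 0 in ['e', 'b', 'c', 'd'] -> ['e', 'b', 'c', 'd']
'c': index 2 in ['e', 'b', 'c', 'd'] -> ['c', 'e', 'b', 'd']
'b': index 2 in ['c', 'e', 'b', 'd'] -> ['b', 'c', 'e', 'd']
'c': index 1 in ['b', 'c', 'e', 'd'] -> ['c', 'b', 'e', 'd']
'd': index 3 in ['c', 'b', 'e', 'd'] -> ['d', 'c', 'b', 'e']
'c': index 1 in ['d', 'c', 'b', 'e'] -> ['c', 'd', 'b', 'e']


Output: [3, 0, 0, 0, 2, 2, 1, 3, 1]


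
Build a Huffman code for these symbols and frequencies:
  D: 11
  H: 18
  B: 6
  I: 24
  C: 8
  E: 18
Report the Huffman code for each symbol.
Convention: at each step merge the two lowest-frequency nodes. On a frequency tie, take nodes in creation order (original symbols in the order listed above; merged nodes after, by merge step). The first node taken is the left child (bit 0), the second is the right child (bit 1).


Huffman tree construction:
Step 1: Merge B(6) + C(8) = 14
Step 2: Merge D(11) + (B+C)(14) = 25
Step 3: Merge H(18) + E(18) = 36
Step 4: Merge I(24) + (D+(B+C))(25) = 49
Step 5: Merge (H+E)(36) + (I+(D+(B+C)))(49) = 85
Read each symbol's code off the tree from the root (left child = 0, right child = 1).

Codes:
  D: 110 (length 3)
  H: 00 (length 2)
  B: 1110 (length 4)
  I: 10 (length 2)
  C: 1111 (length 4)
  E: 01 (length 2)
Average code length: 209/85 = 2.4588 bits/symbol


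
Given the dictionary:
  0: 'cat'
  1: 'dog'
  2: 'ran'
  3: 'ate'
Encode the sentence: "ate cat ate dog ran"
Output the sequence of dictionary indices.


Look up each word in the dictionary:
  'ate' -> 3
  'cat' -> 0
  'ate' -> 3
  'dog' -> 1
  'ran' -> 2

Encoded: [3, 0, 3, 1, 2]


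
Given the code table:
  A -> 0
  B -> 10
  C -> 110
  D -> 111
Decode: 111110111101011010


Decoding:
111 -> D
110 -> C
111 -> D
10 -> B
10 -> B
110 -> C
10 -> B


Result: DCDBBCB


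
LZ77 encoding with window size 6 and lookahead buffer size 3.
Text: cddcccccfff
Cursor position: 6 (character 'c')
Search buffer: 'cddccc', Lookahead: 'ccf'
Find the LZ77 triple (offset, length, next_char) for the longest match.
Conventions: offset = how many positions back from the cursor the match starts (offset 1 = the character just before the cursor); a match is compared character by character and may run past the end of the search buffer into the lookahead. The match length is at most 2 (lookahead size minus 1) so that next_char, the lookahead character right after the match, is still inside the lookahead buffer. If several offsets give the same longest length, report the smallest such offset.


Try each offset into the search buffer:
  offset=1 (pos 5, char 'c'): match length 2
  offset=2 (pos 4, char 'c'): match length 2
  offset=3 (pos 3, char 'c'): match length 2
  offset=4 (pos 2, char 'd'): match length 0
  offset=5 (pos 1, char 'd'): match length 0
  offset=6 (pos 0, char 'c'): match length 1
Longest match has length 2, found at offsets 1, 2, 3; take the smallest, offset 1.
next_char = character at position 6 + 2 = 8 -> 'f'

Best match: offset=1, length=2 (matching 'cc' starting at position 5)
LZ77 triple: (1, 2, 'f')


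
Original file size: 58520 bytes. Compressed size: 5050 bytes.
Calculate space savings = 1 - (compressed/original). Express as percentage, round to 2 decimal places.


ratio = compressed/original = 5050/58520 = 0.086295
savings = 1 - ratio = 1 - 0.086295 = 0.913705
as a percentage: 0.913705 * 100 = 91.37%

Space savings = 1 - 5050/58520 = 91.37%


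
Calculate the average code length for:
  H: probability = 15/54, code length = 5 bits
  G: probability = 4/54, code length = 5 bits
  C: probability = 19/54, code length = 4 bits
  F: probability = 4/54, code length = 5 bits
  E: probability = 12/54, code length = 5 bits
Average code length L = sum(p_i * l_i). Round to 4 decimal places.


Weighted contributions p_i * l_i:
  H: (15/54) * 5 = 75/54
  G: (4/54) * 5 = 20/54
  C: (19/54) * 4 = 76/54
  F: (4/54) * 5 = 20/54
  E: (12/54) * 5 = 60/54
Sum = (75 + 20 + 76 + 20 + 60)/54 = 251/54

L = 251/54 = 4.6481 bits/symbol


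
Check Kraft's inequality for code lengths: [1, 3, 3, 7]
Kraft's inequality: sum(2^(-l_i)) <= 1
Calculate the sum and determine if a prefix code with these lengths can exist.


Sum = 2^(-1) + 2^(-3) + 2^(-3) + 2^(-7)
    = 0.5 + 0.125 + 0.125 + 0.0078125
    = 97/128 = 0.7578125
Since 0.7578125 <= 1, Kraft's inequality IS satisfied.
A prefix code with these lengths CAN exist.

Kraft sum = 0.7578125. Satisfied.


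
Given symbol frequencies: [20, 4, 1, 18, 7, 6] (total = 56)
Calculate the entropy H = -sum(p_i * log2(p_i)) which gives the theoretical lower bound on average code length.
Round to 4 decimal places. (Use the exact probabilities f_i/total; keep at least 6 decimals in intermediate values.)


Per-symbol terms -p_i * log2(p_i) with p_i = f_i/56:
  p = 20/56 = 0.357143: log2(p) = -1.485427, -p*log2(p) = 0.530510
  p = 4/56 = 0.071429: log2(p) = -3.807355, -p*log2(p) = 0.271954
  p = 1/56 = 0.017857: log2(p) = -5.807355, -p*log2(p) = 0.103703
  p = 18/56 = 0.321429: log2(p) = -1.637430, -p*log2(p) = 0.526317
  p = 7/56 = 0.125000: log2(p) = -3.000000, -p*log2(p) = 0.375000
  p = 6/56 = 0.107143: log2(p) = -3.222392, -p*log2(p) = 0.345256
H = 0.530510 + 0.271954 + 0.103703 + 0.526317 + 0.375000 + 0.345256 = 2.152740

H = 2.1527 bits/symbol


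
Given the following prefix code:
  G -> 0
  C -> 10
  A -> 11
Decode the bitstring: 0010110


Decoding step by step:
Bits 0 -> G
Bits 0 -> G
Bits 10 -> C
Bits 11 -> A
Bits 0 -> G


Decoded message: GGCAG


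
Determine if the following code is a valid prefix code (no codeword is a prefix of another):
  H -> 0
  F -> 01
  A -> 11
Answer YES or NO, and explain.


Checking each pair (does one codeword prefix another?):
  H='0' vs F='01': prefix -- VIOLATION

NO -- this is NOT a valid prefix code. H (0) is a prefix of F (01).


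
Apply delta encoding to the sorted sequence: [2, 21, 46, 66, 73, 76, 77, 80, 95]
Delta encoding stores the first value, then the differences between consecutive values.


First value: 2
Deltas:
  21 - 2 = 19
  46 - 21 = 25
  66 - 46 = 20
  73 - 66 = 7
  76 - 73 = 3
  77 - 76 = 1
  80 - 77 = 3
  95 - 80 = 15


Delta encoded: [2, 19, 25, 20, 7, 3, 1, 3, 15]


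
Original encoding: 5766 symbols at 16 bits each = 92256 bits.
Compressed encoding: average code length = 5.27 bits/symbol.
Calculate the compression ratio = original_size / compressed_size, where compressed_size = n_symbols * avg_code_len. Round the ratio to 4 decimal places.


original_size = n_symbols * orig_bits = 5766 * 16 = 92256 bits
compressed_size = n_symbols * avg_code_len = 5766 * 5.27 = 30386.82 bits
ratio = original_size / compressed_size = 92256 / 30386.82 = 3.0361

Compression ratio = 3.0361


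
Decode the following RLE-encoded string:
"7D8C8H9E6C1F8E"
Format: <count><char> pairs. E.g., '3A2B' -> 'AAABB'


Expanding each <count><char> pair:
  7D -> 'DDDDDDD'
  8C -> 'CCCCCCCC'
  8H -> 'HHHHHHHH'
  9E -> 'EEEEEEEEE'
  6C -> 'CCCCCC'
  1F -> 'F'
  8E -> 'EEEEEEEE'

Decoded = DDDDDDDCCCCCCCCHHHHHHHHEEEEEEEEECCCCCCFEEEEEEEE


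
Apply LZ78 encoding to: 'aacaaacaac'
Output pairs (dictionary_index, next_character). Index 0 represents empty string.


LZ78 encoding steps:
Dictionary: {0: ''}
Step 1: w='' (idx 0), next='a' -> output (0, 'a'), add 'a' as idx 1
Step 2: w='a' (idx 1), next='c' -> output (1, 'c'), add 'ac' as idx 2
Step 3: w='a' (idx 1), next='a' -> output (1, 'a'), add 'aa' as idx 3
Step 4: w='ac' (idx 2), next='a' -> output (2, 'a'), add 'aca' as idx 4
Step 5: w='ac' (idx 2), end of input -> output (2, '')


Encoded: [(0, 'a'), (1, 'c'), (1, 'a'), (2, 'a'), (2, '')]


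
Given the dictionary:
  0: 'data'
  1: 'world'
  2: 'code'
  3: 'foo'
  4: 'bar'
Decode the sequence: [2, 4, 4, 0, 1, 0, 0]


Look up each index in the dictionary:
  2 -> 'code'
  4 -> 'bar'
  4 -> 'bar'
  0 -> 'data'
  1 -> 'world'
  0 -> 'data'
  0 -> 'data'

Decoded: "code bar bar data world data data"


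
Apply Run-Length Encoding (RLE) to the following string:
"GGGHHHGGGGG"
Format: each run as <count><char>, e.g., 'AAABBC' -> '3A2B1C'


Scanning runs left to right:
  i=0: run of 'G' x 3 -> '3G'
  i=3: run of 'H' x 3 -> '3H'
  i=6: run of 'G' x 5 -> '5G'

RLE = 3G3H5G


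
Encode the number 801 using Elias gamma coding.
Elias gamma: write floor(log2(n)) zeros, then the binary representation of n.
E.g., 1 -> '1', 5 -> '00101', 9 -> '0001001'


num_bits = floor(log2(801)) + 1 = 10
leading_zeros = num_bits - 1 = 9
binary(801) = 1100100001

Elias gamma(801) = '000000000' + '1100100001' = 0000000001100100001 (19 bits)


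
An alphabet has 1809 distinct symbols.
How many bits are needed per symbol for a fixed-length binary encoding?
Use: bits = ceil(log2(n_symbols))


log2(1809) = 10.821
Bracket: 2^10 = 1024 < 1809 <= 2^11 = 2048
So ceil(log2(1809)) = 11

bits = ceil(log2(1809)) = ceil(10.821) = 11 bits


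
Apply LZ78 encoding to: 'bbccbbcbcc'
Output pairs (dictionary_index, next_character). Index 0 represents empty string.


LZ78 encoding steps:
Dictionary: {0: ''}
Step 1: w='' (idx 0), next='b' -> output (0, 'b'), add 'b' as idx 1
Step 2: w='b' (idx 1), next='c' -> output (1, 'c'), add 'bc' as idx 2
Step 3: w='' (idx 0), next='c' -> output (0, 'c'), add 'c' as idx 3
Step 4: w='b' (idx 1), next='b' -> output (1, 'b'), add 'bb' as idx 4
Step 5: w='c' (idx 3), next='b' -> output (3, 'b'), add 'cb' as idx 5
Step 6: w='c' (idx 3), next='c' -> output (3, 'c'), add 'cc' as idx 6


Encoded: [(0, 'b'), (1, 'c'), (0, 'c'), (1, 'b'), (3, 'b'), (3, 'c')]


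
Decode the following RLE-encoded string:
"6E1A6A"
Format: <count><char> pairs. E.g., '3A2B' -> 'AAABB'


Expanding each <count><char> pair:
  6E -> 'EEEEEE'
  1A -> 'A'
  6A -> 'AAAAAA'

Decoded = EEEEEEAAAAAAA


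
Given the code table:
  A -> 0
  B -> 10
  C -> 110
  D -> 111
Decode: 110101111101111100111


Decoding:
110 -> C
10 -> B
111 -> D
110 -> C
111 -> D
110 -> C
0 -> A
111 -> D


Result: CBDCDCAD


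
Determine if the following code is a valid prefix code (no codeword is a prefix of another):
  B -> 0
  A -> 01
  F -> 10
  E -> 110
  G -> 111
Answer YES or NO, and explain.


Checking each pair (does one codeword prefix another?):
  B='0' vs A='01': prefix -- VIOLATION

NO -- this is NOT a valid prefix code. B (0) is a prefix of A (01).


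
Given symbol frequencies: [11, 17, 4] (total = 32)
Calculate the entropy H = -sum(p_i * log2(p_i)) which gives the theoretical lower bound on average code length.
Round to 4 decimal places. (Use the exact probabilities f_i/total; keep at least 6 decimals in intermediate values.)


Per-symbol terms -p_i * log2(p_i) with p_i = f_i/32:
  p = 11/32 = 0.343750: log2(p) = -1.540568, -p*log2(p) = 0.529570
  p = 17/32 = 0.531250: log2(p) = -0.912537, -p*log2(p) = 0.484785
  p = 4/32 = 0.125000: log2(p) = -3.000000, -p*log2(p) = 0.375000
H = 0.529570 + 0.484785 + 0.375000 = 1.389355

H = 1.3894 bits/symbol


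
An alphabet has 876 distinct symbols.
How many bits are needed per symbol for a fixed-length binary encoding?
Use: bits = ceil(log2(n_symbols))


log2(876) = 9.7748
Bracket: 2^9 = 512 < 876 <= 2^10 = 1024
So ceil(log2(876)) = 10

bits = ceil(log2(876)) = ceil(9.7748) = 10 bits


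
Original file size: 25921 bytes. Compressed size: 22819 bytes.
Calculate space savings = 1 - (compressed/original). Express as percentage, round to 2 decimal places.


ratio = compressed/original = 22819/25921 = 0.880329
savings = 1 - ratio = 1 - 0.880329 = 0.119671
as a percentage: 0.119671 * 100 = 11.97%

Space savings = 1 - 22819/25921 = 11.97%


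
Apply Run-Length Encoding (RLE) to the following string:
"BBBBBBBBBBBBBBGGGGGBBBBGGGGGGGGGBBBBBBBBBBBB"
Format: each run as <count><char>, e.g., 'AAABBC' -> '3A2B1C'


Scanning runs left to right:
  i=0: run of 'B' x 14 -> '14B'
  i=14: run of 'G' x 5 -> '5G'
  i=19: run of 'B' x 4 -> '4B'
  i=23: run of 'G' x 9 -> '9G'
  i=32: run of 'B' x 12 -> '12B'

RLE = 14B5G4B9G12B


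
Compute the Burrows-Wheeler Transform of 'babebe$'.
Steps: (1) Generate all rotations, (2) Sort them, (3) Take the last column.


Rotations (sorted):
  0: $babebe -> last char: e
  1: abebe$b -> last char: b
  2: babebe$ -> last char: $
  3: be$babe -> last char: e
  4: bebe$ba -> last char: a
  5: e$babeb -> last char: b
  6: ebe$bab -> last char: b


BWT = eb$eabb


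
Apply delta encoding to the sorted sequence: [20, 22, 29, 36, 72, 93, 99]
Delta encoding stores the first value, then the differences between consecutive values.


First value: 20
Deltas:
  22 - 20 = 2
  29 - 22 = 7
  36 - 29 = 7
  72 - 36 = 36
  93 - 72 = 21
  99 - 93 = 6


Delta encoded: [20, 2, 7, 7, 36, 21, 6]


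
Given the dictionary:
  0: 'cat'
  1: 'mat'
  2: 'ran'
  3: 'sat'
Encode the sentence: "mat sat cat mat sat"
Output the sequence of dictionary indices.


Look up each word in the dictionary:
  'mat' -> 1
  'sat' -> 3
  'cat' -> 0
  'mat' -> 1
  'sat' -> 3

Encoded: [1, 3, 0, 1, 3]


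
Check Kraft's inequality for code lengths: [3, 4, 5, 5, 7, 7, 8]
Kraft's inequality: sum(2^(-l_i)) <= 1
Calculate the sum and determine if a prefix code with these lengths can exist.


Sum = 2^(-3) + 2^(-4) + 2^(-5) + 2^(-5) + 2^(-7) + 2^(-7) + 2^(-8)
    = 0.125 + 0.0625 + 0.03125 + 0.03125 + 0.0078125 + 0.0078125 + 0.00390625
    = 69/256 = 0.26953125
Since 0.26953125 <= 1, Kraft's inequality IS satisfied.
A prefix code with these lengths CAN exist.

Kraft sum = 0.26953125. Satisfied.


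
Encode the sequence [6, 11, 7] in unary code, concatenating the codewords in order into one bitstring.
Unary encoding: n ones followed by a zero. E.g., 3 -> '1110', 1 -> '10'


Encode each number as n ones followed by a terminating 0:
  6 -> 1111110 (7 bits)
  11 -> 111111111110 (12 bits)
  7 -> 11111110 (8 bits)
Total length = 7 + 12 + 8 = 27 bits.

Unary([6, 11, 7]) = 111111011111111111011111110 (27 bits)


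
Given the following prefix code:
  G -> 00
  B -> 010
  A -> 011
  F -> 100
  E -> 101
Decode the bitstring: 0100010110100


Decoding step by step:
Bits 010 -> B
Bits 00 -> G
Bits 101 -> E
Bits 101 -> E
Bits 00 -> G


Decoded message: BGEEG


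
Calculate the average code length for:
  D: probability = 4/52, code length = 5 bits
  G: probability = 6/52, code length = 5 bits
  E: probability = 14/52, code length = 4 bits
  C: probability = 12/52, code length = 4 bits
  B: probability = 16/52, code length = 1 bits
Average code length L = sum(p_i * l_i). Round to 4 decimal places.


Weighted contributions p_i * l_i:
  D: (4/52) * 5 = 20/52
  G: (6/52) * 5 = 30/52
  E: (14/52) * 4 = 56/52
  C: (12/52) * 4 = 48/52
  B: (16/52) * 1 = 16/52
Sum = (20 + 30 + 56 + 48 + 16)/52 = 170/52

L = 170/52 = 3.2692 bits/symbol


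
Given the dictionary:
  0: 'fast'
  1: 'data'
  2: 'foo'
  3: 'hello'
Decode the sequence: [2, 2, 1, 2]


Look up each index in the dictionary:
  2 -> 'foo'
  2 -> 'foo'
  1 -> 'data'
  2 -> 'foo'

Decoded: "foo foo data foo"


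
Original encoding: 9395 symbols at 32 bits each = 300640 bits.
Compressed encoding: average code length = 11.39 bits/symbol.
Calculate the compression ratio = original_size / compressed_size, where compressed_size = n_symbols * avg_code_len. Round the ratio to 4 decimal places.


original_size = n_symbols * orig_bits = 9395 * 32 = 300640 bits
compressed_size = n_symbols * avg_code_len = 9395 * 11.39 = 107009.05 bits
ratio = original_size / compressed_size = 300640 / 107009.05 = 2.8095

Compression ratio = 2.8095


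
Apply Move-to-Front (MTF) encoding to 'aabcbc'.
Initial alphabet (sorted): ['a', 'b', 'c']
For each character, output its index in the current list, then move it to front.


MTF encoding:
'a': index 0 in ['a', 'b', 'c'] -> ['a', 'b', 'c']
'a': index 0 in ['a', 'b', 'c'] -> ['a', 'b', 'c']
'b': index 1 in ['a', 'b', 'c'] -> ['b', 'a', 'c']
'c': index 2 in ['b', 'a', 'c'] -> ['c', 'b', 'a']
'b': index 1 in ['c', 'b', 'a'] -> ['b', 'c', 'a']
'c': index 1 in ['b', 'c', 'a'] -> ['c', 'b', 'a']


Output: [0, 0, 1, 2, 1, 1]


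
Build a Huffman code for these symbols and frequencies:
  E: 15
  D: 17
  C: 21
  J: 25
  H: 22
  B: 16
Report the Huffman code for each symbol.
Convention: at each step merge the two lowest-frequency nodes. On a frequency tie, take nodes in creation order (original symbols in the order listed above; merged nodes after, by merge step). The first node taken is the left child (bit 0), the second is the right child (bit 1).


Huffman tree construction:
Step 1: Merge E(15) + B(16) = 31
Step 2: Merge D(17) + C(21) = 38
Step 3: Merge H(22) + J(25) = 47
Step 4: Merge (E+B)(31) + (D+C)(38) = 69
Step 5: Merge (H+J)(47) + ((E+B)+(D+C))(69) = 116
Read each symbol's code off the tree from the root (left child = 0, right child = 1).

Codes:
  E: 100 (length 3)
  D: 110 (length 3)
  C: 111 (length 3)
  J: 01 (length 2)
  H: 00 (length 2)
  B: 101 (length 3)
Average code length: 301/116 = 2.5948 bits/symbol


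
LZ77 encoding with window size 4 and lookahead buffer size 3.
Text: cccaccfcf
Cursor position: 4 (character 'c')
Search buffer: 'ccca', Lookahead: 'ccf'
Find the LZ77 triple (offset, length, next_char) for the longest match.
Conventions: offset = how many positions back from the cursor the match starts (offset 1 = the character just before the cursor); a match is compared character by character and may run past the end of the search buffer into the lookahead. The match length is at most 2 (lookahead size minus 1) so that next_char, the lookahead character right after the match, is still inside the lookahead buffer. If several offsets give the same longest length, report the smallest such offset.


Try each offset into the search buffer:
  offset=1 (pos 3, char 'a'): match length 0
  offset=2 (pos 2, char 'c'): match length 1
  offset=3 (pos 1, char 'c'): match length 2
  offset=4 (pos 0, char 'c'): match length 2
Longest match has length 2, found at offsets 3, 4; take the smallest, offset 3.
next_char = character at position 4 + 2 = 6 -> 'f'

Best match: offset=3, length=2 (matching 'cc' starting at position 1)
LZ77 triple: (3, 2, 'f')


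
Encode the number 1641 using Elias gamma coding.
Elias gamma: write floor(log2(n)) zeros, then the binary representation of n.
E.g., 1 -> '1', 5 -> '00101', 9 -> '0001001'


num_bits = floor(log2(1641)) + 1 = 11
leading_zeros = num_bits - 1 = 10
binary(1641) = 11001101001

Elias gamma(1641) = '0000000000' + '11001101001' = 000000000011001101001 (21 bits)


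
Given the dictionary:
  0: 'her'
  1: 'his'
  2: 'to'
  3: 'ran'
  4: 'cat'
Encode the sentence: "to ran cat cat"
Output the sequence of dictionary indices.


Look up each word in the dictionary:
  'to' -> 2
  'ran' -> 3
  'cat' -> 4
  'cat' -> 4

Encoded: [2, 3, 4, 4]


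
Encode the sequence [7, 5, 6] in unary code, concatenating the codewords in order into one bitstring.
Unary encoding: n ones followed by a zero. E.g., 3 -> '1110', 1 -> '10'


Encode each number as n ones followed by a terminating 0:
  7 -> 11111110 (8 bits)
  5 -> 111110 (6 bits)
  6 -> 1111110 (7 bits)
Total length = 8 + 6 + 7 = 21 bits.

Unary([7, 5, 6]) = 111111101111101111110 (21 bits)


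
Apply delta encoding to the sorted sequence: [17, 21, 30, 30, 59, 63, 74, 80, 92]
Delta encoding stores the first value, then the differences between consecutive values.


First value: 17
Deltas:
  21 - 17 = 4
  30 - 21 = 9
  30 - 30 = 0
  59 - 30 = 29
  63 - 59 = 4
  74 - 63 = 11
  80 - 74 = 6
  92 - 80 = 12


Delta encoded: [17, 4, 9, 0, 29, 4, 11, 6, 12]


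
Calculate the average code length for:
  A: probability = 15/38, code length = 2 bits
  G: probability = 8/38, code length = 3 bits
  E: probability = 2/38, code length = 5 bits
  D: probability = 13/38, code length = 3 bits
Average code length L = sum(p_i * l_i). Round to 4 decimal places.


Weighted contributions p_i * l_i:
  A: (15/38) * 2 = 30/38
  G: (8/38) * 3 = 24/38
  E: (2/38) * 5 = 10/38
  D: (13/38) * 3 = 39/38
Sum = (30 + 24 + 10 + 39)/38 = 103/38

L = 103/38 = 2.7105 bits/symbol


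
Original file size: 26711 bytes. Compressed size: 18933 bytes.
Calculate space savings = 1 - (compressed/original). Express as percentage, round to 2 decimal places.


ratio = compressed/original = 18933/26711 = 0.708809
savings = 1 - ratio = 1 - 0.708809 = 0.291191
as a percentage: 0.291191 * 100 = 29.12%

Space savings = 1 - 18933/26711 = 29.12%


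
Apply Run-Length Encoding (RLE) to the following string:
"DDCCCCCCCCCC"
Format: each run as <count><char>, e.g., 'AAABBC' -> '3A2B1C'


Scanning runs left to right:
  i=0: run of 'D' x 2 -> '2D'
  i=2: run of 'C' x 10 -> '10C'

RLE = 2D10C


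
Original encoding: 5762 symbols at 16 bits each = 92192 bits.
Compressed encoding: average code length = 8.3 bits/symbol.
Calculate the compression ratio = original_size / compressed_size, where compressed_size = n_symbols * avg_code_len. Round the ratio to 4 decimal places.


original_size = n_symbols * orig_bits = 5762 * 16 = 92192 bits
compressed_size = n_symbols * avg_code_len = 5762 * 8.3 = 47824.6 bits
ratio = original_size / compressed_size = 92192 / 47824.6 = 1.9277

Compression ratio = 1.9277


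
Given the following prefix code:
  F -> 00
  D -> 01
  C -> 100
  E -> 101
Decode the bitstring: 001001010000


Decoding step by step:
Bits 00 -> F
Bits 100 -> C
Bits 101 -> E
Bits 00 -> F
Bits 00 -> F


Decoded message: FCEFF


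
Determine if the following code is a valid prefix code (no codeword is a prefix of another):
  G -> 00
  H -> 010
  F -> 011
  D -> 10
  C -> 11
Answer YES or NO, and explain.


Checking each pair (does one codeword prefix another?):
  G='00' vs H='010': no prefix
  G='00' vs F='011': no prefix
  G='00' vs D='10': no prefix
  G='00' vs C='11': no prefix
  H='010' vs G='00': no prefix
  H='010' vs F='011': no prefix
  H='010' vs D='10': no prefix
  H='010' vs C='11': no prefix
  F='011' vs G='00': no prefix
  F='011' vs H='010': no prefix
  F='011' vs D='10': no prefix
  F='011' vs C='11': no prefix
  D='10' vs G='00': no prefix
  D='10' vs H='010': no prefix
  D='10' vs F='011': no prefix
  D='10' vs C='11': no prefix
  C='11' vs G='00': no prefix
  C='11' vs H='010': no prefix
  C='11' vs F='011': no prefix
  C='11' vs D='10': no prefix
No violation found over all pairs.

YES -- this is a valid prefix code. No codeword is a prefix of any other codeword.


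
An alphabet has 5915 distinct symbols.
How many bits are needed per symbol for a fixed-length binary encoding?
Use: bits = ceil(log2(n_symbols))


log2(5915) = 12.5302
Bracket: 2^12 = 4096 < 5915 <= 2^13 = 8192
So ceil(log2(5915)) = 13

bits = ceil(log2(5915)) = ceil(12.5302) = 13 bits


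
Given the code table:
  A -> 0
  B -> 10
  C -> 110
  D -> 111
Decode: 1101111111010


Decoding:
110 -> C
111 -> D
111 -> D
10 -> B
10 -> B


Result: CDDBB


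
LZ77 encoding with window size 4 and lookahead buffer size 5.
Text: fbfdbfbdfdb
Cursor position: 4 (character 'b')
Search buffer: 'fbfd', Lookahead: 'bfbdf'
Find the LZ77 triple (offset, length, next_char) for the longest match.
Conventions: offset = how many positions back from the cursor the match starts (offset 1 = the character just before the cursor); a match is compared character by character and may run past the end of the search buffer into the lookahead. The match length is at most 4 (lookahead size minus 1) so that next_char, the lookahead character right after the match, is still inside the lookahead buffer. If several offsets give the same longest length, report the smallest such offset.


Try each offset into the search buffer:
  offset=1 (pos 3, char 'd'): match length 0
  offset=2 (pos 2, char 'f'): match length 0
  offset=3 (pos 1, char 'b'): match length 2
  offset=4 (pos 0, char 'f'): match length 0
Longest match has length 2 at offset 3.
next_char = character at position 4 + 2 = 6 -> 'b'

Best match: offset=3, length=2 (matching 'bf' starting at position 1)
LZ77 triple: (3, 2, 'b')


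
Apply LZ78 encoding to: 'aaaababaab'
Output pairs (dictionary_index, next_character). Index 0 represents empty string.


LZ78 encoding steps:
Dictionary: {0: ''}
Step 1: w='' (idx 0), next='a' -> output (0, 'a'), add 'a' as idx 1
Step 2: w='a' (idx 1), next='a' -> output (1, 'a'), add 'aa' as idx 2
Step 3: w='a' (idx 1), next='b' -> output (1, 'b'), add 'ab' as idx 3
Step 4: w='ab' (idx 3), next='a' -> output (3, 'a'), add 'aba' as idx 4
Step 5: w='ab' (idx 3), end of input -> output (3, '')


Encoded: [(0, 'a'), (1, 'a'), (1, 'b'), (3, 'a'), (3, '')]


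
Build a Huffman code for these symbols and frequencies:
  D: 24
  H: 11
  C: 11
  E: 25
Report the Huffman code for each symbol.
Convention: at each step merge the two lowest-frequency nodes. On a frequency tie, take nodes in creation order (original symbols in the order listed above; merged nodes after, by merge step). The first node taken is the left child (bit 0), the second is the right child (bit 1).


Huffman tree construction:
Step 1: Merge H(11) + C(11) = 22
Step 2: Merge (H+C)(22) + D(24) = 46
Step 3: Merge E(25) + ((H+C)+D)(46) = 71
Read each symbol's code off the tree from the root (left child = 0, right child = 1).

Codes:
  D: 11 (length 2)
  H: 100 (length 3)
  C: 101 (length 3)
  E: 0 (length 1)
Average code length: 139/71 = 1.9577 bits/symbol


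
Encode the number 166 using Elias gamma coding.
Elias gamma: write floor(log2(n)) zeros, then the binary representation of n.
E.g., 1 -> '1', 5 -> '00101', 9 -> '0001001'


num_bits = floor(log2(166)) + 1 = 8
leading_zeros = num_bits - 1 = 7
binary(166) = 10100110

Elias gamma(166) = '0000000' + '10100110' = 000000010100110 (15 bits)


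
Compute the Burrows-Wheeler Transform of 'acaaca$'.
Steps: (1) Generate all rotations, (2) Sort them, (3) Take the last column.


Rotations (sorted):
  0: $acaaca -> last char: a
  1: a$acaac -> last char: c
  2: aaca$ac -> last char: c
  3: aca$aca -> last char: a
  4: acaaca$ -> last char: $
  5: ca$acaa -> last char: a
  6: caaca$a -> last char: a


BWT = acca$aa


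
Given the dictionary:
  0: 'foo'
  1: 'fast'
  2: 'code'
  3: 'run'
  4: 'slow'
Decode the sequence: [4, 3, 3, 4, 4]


Look up each index in the dictionary:
  4 -> 'slow'
  3 -> 'run'
  3 -> 'run'
  4 -> 'slow'
  4 -> 'slow'

Decoded: "slow run run slow slow"


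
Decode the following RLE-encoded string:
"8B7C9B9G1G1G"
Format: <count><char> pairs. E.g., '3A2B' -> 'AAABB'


Expanding each <count><char> pair:
  8B -> 'BBBBBBBB'
  7C -> 'CCCCCCC'
  9B -> 'BBBBBBBBB'
  9G -> 'GGGGGGGGG'
  1G -> 'G'
  1G -> 'G'

Decoded = BBBBBBBBCCCCCCCBBBBBBBBBGGGGGGGGGGG


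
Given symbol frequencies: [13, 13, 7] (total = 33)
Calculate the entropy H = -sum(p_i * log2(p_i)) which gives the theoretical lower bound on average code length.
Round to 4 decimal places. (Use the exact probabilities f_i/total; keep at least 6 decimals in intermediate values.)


Per-symbol terms -p_i * log2(p_i) with p_i = f_i/33:
  p = 13/33 = 0.393939: log2(p) = -1.343954, -p*log2(p) = 0.529437
  p = 13/33 = 0.393939: log2(p) = -1.343954, -p*log2(p) = 0.529437
  p = 7/33 = 0.212121: log2(p) = -2.237039, -p*log2(p) = 0.474523
H = 0.529437 + 0.529437 + 0.474523 = 1.533397

H = 1.5334 bits/symbol


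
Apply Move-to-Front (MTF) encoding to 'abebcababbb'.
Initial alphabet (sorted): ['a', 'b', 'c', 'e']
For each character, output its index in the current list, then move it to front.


MTF encoding:
'a': index 0 in ['a', 'b', 'c', 'e'] -> ['a', 'b', 'c', 'e']
'b': index 1 in ['a', 'b', 'c', 'e'] -> ['b', 'a', 'c', 'e']
'e': index 3 in ['b', 'a', 'c', 'e'] -> ['e', 'b', 'a', 'c']
'b': index 1 in ['e', 'b', 'a', 'c'] -> ['b', 'e', 'a', 'c']
'c': index 3 in ['b', 'e', 'a', 'c'] -> ['c', 'b', 'e', 'a']
'a': index 3 in ['c', 'b', 'e', 'a'] -> ['a', 'c', 'b', 'e']
'b': index 2 in ['a', 'c', 'b', 'e'] -> ['b', 'a', 'c', 'e']
'a': index 1 in ['b', 'a', 'c', 'e'] -> ['a', 'b', 'c', 'e']
'b': index 1 in ['a', 'b', 'c', 'e'] -> ['b', 'a', 'c', 'e']
'b': index 0 in ['b', 'a', 'c', 'e'] -> ['b', 'a', 'c', 'e']
'b': index 0 in ['b', 'a', 'c', 'e'] -> ['b', 'a', 'c', 'e']


Output: [0, 1, 3, 1, 3, 3, 2, 1, 1, 0, 0]


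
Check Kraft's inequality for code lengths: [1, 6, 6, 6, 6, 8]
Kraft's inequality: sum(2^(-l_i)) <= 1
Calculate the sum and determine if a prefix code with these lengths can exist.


Sum = 2^(-1) + 2^(-6) + 2^(-6) + 2^(-6) + 2^(-6) + 2^(-8)
    = 0.5 + 0.015625 + 0.015625 + 0.015625 + 0.015625 + 0.00390625
    = 145/256 = 0.56640625
Since 0.56640625 <= 1, Kraft's inequality IS satisfied.
A prefix code with these lengths CAN exist.

Kraft sum = 0.56640625. Satisfied.


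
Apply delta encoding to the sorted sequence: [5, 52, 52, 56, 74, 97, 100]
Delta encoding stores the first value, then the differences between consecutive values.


First value: 5
Deltas:
  52 - 5 = 47
  52 - 52 = 0
  56 - 52 = 4
  74 - 56 = 18
  97 - 74 = 23
  100 - 97 = 3


Delta encoded: [5, 47, 0, 4, 18, 23, 3]


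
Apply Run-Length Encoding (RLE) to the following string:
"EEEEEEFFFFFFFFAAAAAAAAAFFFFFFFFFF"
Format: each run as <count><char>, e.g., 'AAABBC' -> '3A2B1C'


Scanning runs left to right:
  i=0: run of 'E' x 6 -> '6E'
  i=6: run of 'F' x 8 -> '8F'
  i=14: run of 'A' x 9 -> '9A'
  i=23: run of 'F' x 10 -> '10F'

RLE = 6E8F9A10F


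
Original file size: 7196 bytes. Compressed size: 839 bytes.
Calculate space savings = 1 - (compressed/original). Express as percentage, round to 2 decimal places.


ratio = compressed/original = 839/7196 = 0.116593
savings = 1 - ratio = 1 - 0.116593 = 0.883407
as a percentage: 0.883407 * 100 = 88.34%

Space savings = 1 - 839/7196 = 88.34%


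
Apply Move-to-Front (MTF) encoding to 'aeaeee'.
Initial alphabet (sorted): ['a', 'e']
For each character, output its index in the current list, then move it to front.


MTF encoding:
'a': index 0 in ['a', 'e'] -> ['a', 'e']
'e': index 1 in ['a', 'e'] -> ['e', 'a']
'a': index 1 in ['e', 'a'] -> ['a', 'e']
'e': index 1 in ['a', 'e'] -> ['e', 'a']
'e': index 0 in ['e', 'a'] -> ['e', 'a']
'e': index 0 in ['e', 'a'] -> ['e', 'a']


Output: [0, 1, 1, 1, 0, 0]


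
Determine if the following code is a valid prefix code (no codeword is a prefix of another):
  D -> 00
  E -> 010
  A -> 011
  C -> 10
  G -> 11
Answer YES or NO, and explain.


Checking each pair (does one codeword prefix another?):
  D='00' vs E='010': no prefix
  D='00' vs A='011': no prefix
  D='00' vs C='10': no prefix
  D='00' vs G='11': no prefix
  E='010' vs D='00': no prefix
  E='010' vs A='011': no prefix
  E='010' vs C='10': no prefix
  E='010' vs G='11': no prefix
  A='011' vs D='00': no prefix
  A='011' vs E='010': no prefix
  A='011' vs C='10': no prefix
  A='011' vs G='11': no prefix
  C='10' vs D='00': no prefix
  C='10' vs E='010': no prefix
  C='10' vs A='011': no prefix
  C='10' vs G='11': no prefix
  G='11' vs D='00': no prefix
  G='11' vs E='010': no prefix
  G='11' vs A='011': no prefix
  G='11' vs C='10': no prefix
No violation found over all pairs.

YES -- this is a valid prefix code. No codeword is a prefix of any other codeword.
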